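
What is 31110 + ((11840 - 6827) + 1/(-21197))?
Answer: 765699230/21197 ≈ 36123.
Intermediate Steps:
31110 + ((11840 - 6827) + 1/(-21197)) = 31110 + (5013 - 1/21197) = 31110 + 106260560/21197 = 765699230/21197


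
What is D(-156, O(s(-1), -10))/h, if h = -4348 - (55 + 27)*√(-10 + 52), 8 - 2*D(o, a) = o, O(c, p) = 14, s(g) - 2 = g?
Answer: -44567/2327837 + 1681*√42/4655674 ≈ -0.016805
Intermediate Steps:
s(g) = 2 + g
D(o, a) = 4 - o/2
h = -4348 - 82*√42 ≈ -4879.4
D(-156, O(s(-1), -10))/h = (4 - ½*(-156))/(-4348 - 82*√42) = (4 + 78)/(-4348 - 82*√42) = 82/(-4348 - 82*√42)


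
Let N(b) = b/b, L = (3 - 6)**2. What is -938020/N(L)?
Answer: -938020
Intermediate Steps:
L = 9 (L = (-3)**2 = 9)
N(b) = 1
-938020/N(L) = -938020/1 = -938020*1 = -938020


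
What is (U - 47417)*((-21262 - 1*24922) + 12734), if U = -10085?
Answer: 1923441900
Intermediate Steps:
(U - 47417)*((-21262 - 1*24922) + 12734) = (-10085 - 47417)*((-21262 - 1*24922) + 12734) = -57502*((-21262 - 24922) + 12734) = -57502*(-46184 + 12734) = -57502*(-33450) = 1923441900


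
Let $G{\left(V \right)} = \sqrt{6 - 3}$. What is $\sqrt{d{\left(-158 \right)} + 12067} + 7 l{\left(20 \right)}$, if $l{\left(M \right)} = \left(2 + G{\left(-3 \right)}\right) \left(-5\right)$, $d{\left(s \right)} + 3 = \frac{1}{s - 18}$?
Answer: $-70 - 35 \sqrt{3} + \frac{\sqrt{23355893}}{44} \approx -20.786$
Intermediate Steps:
$G{\left(V \right)} = \sqrt{3}$
$d{\left(s \right)} = -3 + \frac{1}{-18 + s}$ ($d{\left(s \right)} = -3 + \frac{1}{s - 18} = -3 + \frac{1}{-18 + s}$)
$l{\left(M \right)} = -10 - 5 \sqrt{3}$ ($l{\left(M \right)} = \left(2 + \sqrt{3}\right) \left(-5\right) = -10 - 5 \sqrt{3}$)
$\sqrt{d{\left(-158 \right)} + 12067} + 7 l{\left(20 \right)} = \sqrt{\frac{55 - -474}{-18 - 158} + 12067} + 7 \left(-10 - 5 \sqrt{3}\right) = \sqrt{\frac{55 + 474}{-176} + 12067} - \left(70 + 35 \sqrt{3}\right) = \sqrt{\left(- \frac{1}{176}\right) 529 + 12067} - \left(70 + 35 \sqrt{3}\right) = \sqrt{- \frac{529}{176} + 12067} - \left(70 + 35 \sqrt{3}\right) = \sqrt{\frac{2123263}{176}} - \left(70 + 35 \sqrt{3}\right) = \frac{\sqrt{23355893}}{44} - \left(70 + 35 \sqrt{3}\right) = -70 - 35 \sqrt{3} + \frac{\sqrt{23355893}}{44}$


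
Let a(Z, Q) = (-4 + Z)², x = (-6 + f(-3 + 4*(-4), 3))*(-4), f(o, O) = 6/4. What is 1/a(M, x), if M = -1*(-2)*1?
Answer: ¼ ≈ 0.25000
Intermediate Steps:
M = 2 (M = 2*1 = 2)
f(o, O) = 3/2 (f(o, O) = 6*(¼) = 3/2)
x = 18 (x = (-6 + 3/2)*(-4) = -9/2*(-4) = 18)
1/a(M, x) = 1/((-4 + 2)²) = 1/((-2)²) = 1/4 = ¼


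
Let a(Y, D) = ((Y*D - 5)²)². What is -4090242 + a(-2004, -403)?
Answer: 425402755120934053379359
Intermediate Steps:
a(Y, D) = (-5 + D*Y)⁴ (a(Y, D) = ((D*Y - 5)²)² = ((-5 + D*Y)²)² = (-5 + D*Y)⁴)
-4090242 + a(-2004, -403) = -4090242 + (-5 - 403*(-2004))⁴ = -4090242 + (-5 + 807612)⁴ = -4090242 + 807607⁴ = -4090242 + 425402755120934057469601 = 425402755120934053379359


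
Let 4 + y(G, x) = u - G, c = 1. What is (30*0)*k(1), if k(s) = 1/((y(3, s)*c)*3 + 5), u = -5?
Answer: 0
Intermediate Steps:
y(G, x) = -9 - G (y(G, x) = -4 + (-5 - G) = -9 - G)
k(s) = -1/31 (k(s) = 1/(((-9 - 1*3)*1)*3 + 5) = 1/(((-9 - 3)*1)*3 + 5) = 1/(-12*1*3 + 5) = 1/(-12*3 + 5) = 1/(-36 + 5) = 1/(-31) = -1/31)
(30*0)*k(1) = (30*0)*(-1/31) = 0*(-1/31) = 0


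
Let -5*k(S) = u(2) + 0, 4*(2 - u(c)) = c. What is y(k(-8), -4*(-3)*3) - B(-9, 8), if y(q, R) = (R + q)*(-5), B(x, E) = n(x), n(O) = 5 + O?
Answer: -349/2 ≈ -174.50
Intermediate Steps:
u(c) = 2 - c/4
k(S) = -3/10 (k(S) = -((2 - ¼*2) + 0)/5 = -((2 - ½) + 0)/5 = -(3/2 + 0)/5 = -⅕*3/2 = -3/10)
B(x, E) = 5 + x
y(q, R) = -5*R - 5*q
y(k(-8), -4*(-3)*3) - B(-9, 8) = (-5*(-4*(-3))*3 - 5*(-3/10)) - (5 - 9) = (-60*3 + 3/2) - 1*(-4) = (-5*36 + 3/2) + 4 = (-180 + 3/2) + 4 = -357/2 + 4 = -349/2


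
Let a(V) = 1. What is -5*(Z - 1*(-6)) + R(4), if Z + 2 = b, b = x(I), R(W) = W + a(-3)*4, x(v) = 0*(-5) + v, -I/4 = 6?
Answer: 108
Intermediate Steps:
I = -24 (I = -4*6 = -24)
x(v) = v (x(v) = 0 + v = v)
R(W) = 4 + W (R(W) = W + 1*4 = W + 4 = 4 + W)
b = -24
Z = -26 (Z = -2 - 24 = -26)
-5*(Z - 1*(-6)) + R(4) = -5*(-26 - 1*(-6)) + (4 + 4) = -5*(-26 + 6) + 8 = -5*(-20) + 8 = 100 + 8 = 108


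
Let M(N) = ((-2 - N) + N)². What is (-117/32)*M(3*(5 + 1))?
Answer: -117/8 ≈ -14.625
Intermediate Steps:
M(N) = 4 (M(N) = (-2)² = 4)
(-117/32)*M(3*(5 + 1)) = -117/32*4 = -117/8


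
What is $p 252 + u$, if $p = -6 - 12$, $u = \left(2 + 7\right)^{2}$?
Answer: $-4455$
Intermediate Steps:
$u = 81$ ($u = 9^{2} = 81$)
$p = -18$ ($p = -6 - 12 = -18$)
$p 252 + u = \left(-18\right) 252 + 81 = -4536 + 81 = -4455$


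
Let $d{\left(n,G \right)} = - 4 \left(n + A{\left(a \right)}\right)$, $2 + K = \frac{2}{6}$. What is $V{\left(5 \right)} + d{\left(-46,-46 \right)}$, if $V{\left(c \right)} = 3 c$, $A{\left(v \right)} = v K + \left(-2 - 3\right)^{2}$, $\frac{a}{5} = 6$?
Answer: $299$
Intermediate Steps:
$K = - \frac{5}{3}$ ($K = -2 + \frac{2}{6} = -2 + 2 \cdot \frac{1}{6} = -2 + \frac{1}{3} = - \frac{5}{3} \approx -1.6667$)
$a = 30$ ($a = 5 \cdot 6 = 30$)
$A{\left(v \right)} = 25 - \frac{5 v}{3}$ ($A{\left(v \right)} = v \left(- \frac{5}{3}\right) + \left(-2 - 3\right)^{2} = - \frac{5 v}{3} + \left(-5\right)^{2} = - \frac{5 v}{3} + 25 = 25 - \frac{5 v}{3}$)
$d{\left(n,G \right)} = 100 - 4 n$ ($d{\left(n,G \right)} = - 4 \left(n + \left(25 - 50\right)\right) = - 4 \left(n - 25\right) = - 4 \left(-25 + n\right) = 100 - 4 n$)
$V{\left(5 \right)} + d{\left(-46,-46 \right)} = 3 \cdot 5 + \left(100 - -184\right) = 15 + \left(100 + 184\right) = 15 + 284 = 299$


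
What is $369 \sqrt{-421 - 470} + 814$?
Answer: $814 + 3321 i \sqrt{11} \approx 814.0 + 11015.0 i$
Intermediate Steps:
$369 \sqrt{-421 - 470} + 814 = 369 \sqrt{-891} + 814 = 369 \cdot 9 i \sqrt{11} + 814 = 3321 i \sqrt{11} + 814 = 814 + 3321 i \sqrt{11}$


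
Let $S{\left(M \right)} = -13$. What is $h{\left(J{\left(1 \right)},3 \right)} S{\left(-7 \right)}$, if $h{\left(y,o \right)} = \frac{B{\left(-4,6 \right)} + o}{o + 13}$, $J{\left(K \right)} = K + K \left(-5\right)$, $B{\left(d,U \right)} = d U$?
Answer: $\frac{273}{16} \approx 17.063$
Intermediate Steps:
$B{\left(d,U \right)} = U d$
$J{\left(K \right)} = - 4 K$ ($J{\left(K \right)} = K - 5 K = - 4 K$)
$h{\left(y,o \right)} = \frac{-24 + o}{13 + o}$ ($h{\left(y,o \right)} = \frac{6 \left(-4\right) + o}{o + 13} = \frac{-24 + o}{13 + o}$)
$h{\left(J{\left(1 \right)},3 \right)} S{\left(-7 \right)} = \frac{-24 + 3}{13 + 3} \left(-13\right) = \frac{1}{16} \left(-21\right) \left(-13\right) = \left(- \frac{21}{16}\right) \left(-13\right) = \frac{273}{16}$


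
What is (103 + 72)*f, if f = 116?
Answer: 20300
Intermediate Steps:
(103 + 72)*f = (103 + 72)*116 = 175*116 = 20300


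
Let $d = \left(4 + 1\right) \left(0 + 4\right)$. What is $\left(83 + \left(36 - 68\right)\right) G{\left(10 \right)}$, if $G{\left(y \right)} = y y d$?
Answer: $102000$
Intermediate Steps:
$d = 20$ ($d = 5 \cdot 4 = 20$)
$G{\left(y \right)} = 20 y^{2}$ ($G{\left(y \right)} = y y 20 = y^{2} \cdot 20 = 20 y^{2}$)
$\left(83 + \left(36 - 68\right)\right) G{\left(10 \right)} = \left(83 + \left(36 - 68\right)\right) 20 \cdot 10^{2} = \left(83 - 32\right) 20 \cdot 100 = 51 \cdot 2000 = 102000$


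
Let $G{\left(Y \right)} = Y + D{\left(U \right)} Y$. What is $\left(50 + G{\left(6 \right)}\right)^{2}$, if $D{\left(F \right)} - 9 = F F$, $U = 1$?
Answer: $13456$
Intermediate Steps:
$D{\left(F \right)} = 9 + F^{2}$ ($D{\left(F \right)} = 9 + F F = 9 + F^{2}$)
$G{\left(Y \right)} = 11 Y$ ($G{\left(Y \right)} = Y + \left(9 + 1^{2}\right) Y = Y + \left(9 + 1\right) Y = Y + 10 Y = 11 Y$)
$\left(50 + G{\left(6 \right)}\right)^{2} = \left(50 + 11 \cdot 6\right)^{2} = \left(50 + 66\right)^{2} = 116^{2} = 13456$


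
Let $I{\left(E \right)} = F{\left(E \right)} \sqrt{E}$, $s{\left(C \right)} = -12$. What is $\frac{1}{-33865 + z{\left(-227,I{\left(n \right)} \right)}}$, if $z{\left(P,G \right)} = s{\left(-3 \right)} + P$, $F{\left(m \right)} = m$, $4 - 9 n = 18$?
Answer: $- \frac{1}{34104} \approx -2.9322 \cdot 10^{-5}$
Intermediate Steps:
$n = - \frac{14}{9}$ ($n = \frac{4}{9} - 2 = - \frac{14}{9} \approx -1.5556$)
$I{\left(E \right)} = E^{\frac{3}{2}}$ ($I{\left(E \right)} = E \sqrt{E} = E^{\frac{3}{2}}$)
$z{\left(P,G \right)} = -12 + P$
$\frac{1}{-33865 + z{\left(-227,I{\left(n \right)} \right)}} = \frac{1}{-33865 - 239} = \frac{1}{-34104} = - \frac{1}{34104}$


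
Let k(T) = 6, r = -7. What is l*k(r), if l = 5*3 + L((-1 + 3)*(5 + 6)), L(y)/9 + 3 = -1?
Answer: -126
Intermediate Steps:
L(y) = -36 (L(y) = -27 + 9*(-1) = -27 - 9 = -36)
l = -21 (l = 5*3 - 36 = 15 - 36 = -21)
l*k(r) = -21*6 = -126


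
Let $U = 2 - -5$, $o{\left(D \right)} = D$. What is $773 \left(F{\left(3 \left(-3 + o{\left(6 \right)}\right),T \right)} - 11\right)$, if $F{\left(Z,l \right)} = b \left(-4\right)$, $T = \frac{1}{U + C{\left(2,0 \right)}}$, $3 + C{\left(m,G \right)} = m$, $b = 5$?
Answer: $-23963$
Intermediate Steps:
$C{\left(m,G \right)} = -3 + m$
$U = 7$ ($U = 2 + 5 = 7$)
$T = \frac{1}{6}$ ($T = \frac{1}{7 + \left(-3 + 2\right)} = \frac{1}{7 - 1} = \frac{1}{6} \approx 0.16667$)
$F{\left(Z,l \right)} = -20$ ($F{\left(Z,l \right)} = 5 \left(-4\right) = -20$)
$773 \left(F{\left(3 \left(-3 + o{\left(6 \right)}\right),T \right)} - 11\right) = 773 \left(-20 - 11\right) = 773 \left(-31\right) = -23963$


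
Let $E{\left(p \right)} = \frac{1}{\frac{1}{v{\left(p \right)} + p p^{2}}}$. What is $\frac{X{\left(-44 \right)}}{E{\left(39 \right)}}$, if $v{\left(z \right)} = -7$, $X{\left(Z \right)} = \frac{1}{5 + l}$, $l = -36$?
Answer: $- \frac{1}{1838672} \approx -5.4387 \cdot 10^{-7}$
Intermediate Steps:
$X{\left(Z \right)} = - \frac{1}{31}$ ($X{\left(Z \right)} = \frac{1}{5 - 36} = \frac{1}{-31} = - \frac{1}{31}$)
$E{\left(p \right)} = -7 + p^{3}$ ($E{\left(p \right)} = \frac{1}{\frac{1}{-7 + p p^{2}}} = \frac{1}{\frac{1}{-7 + p^{3}}} = -7 + p^{3}$)
$\frac{X{\left(-44 \right)}}{E{\left(39 \right)}} = - \frac{1}{31 \left(-7 + 39^{3}\right)} = - \frac{1}{31 \left(-7 + 59319\right)} = - \frac{1}{31 \cdot 59312} = \left(- \frac{1}{31}\right) \frac{1}{59312} = - \frac{1}{1838672}$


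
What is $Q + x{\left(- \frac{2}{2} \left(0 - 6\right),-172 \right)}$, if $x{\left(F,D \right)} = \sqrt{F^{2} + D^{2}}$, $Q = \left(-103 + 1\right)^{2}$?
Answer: $10404 + 2 \sqrt{7405} \approx 10576.0$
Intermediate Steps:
$Q = 10404$ ($Q = \left(-102\right)^{2} = 10404$)
$x{\left(F,D \right)} = \sqrt{D^{2} + F^{2}}$
$Q + x{\left(- \frac{2}{2} \left(0 - 6\right),-172 \right)} = 10404 + \sqrt{\left(-172\right)^{2} + \left(- \frac{2}{2} \left(0 - 6\right)\right)^{2}} = 10404 + \sqrt{29584 + \left(\left(-2\right) \frac{1}{2} \left(-6\right)\right)^{2}} = 10404 + \sqrt{29584 + \left(\left(-1\right) \left(-6\right)\right)^{2}} = 10404 + \sqrt{29584 + 6^{2}} = 10404 + \sqrt{29584 + 36} = 10404 + \sqrt{29620} = 10404 + 2 \sqrt{7405}$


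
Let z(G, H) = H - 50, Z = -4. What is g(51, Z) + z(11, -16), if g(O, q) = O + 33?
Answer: 18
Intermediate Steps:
g(O, q) = 33 + O
z(G, H) = -50 + H
g(51, Z) + z(11, -16) = (33 + 51) + (-50 - 16) = 84 - 66 = 18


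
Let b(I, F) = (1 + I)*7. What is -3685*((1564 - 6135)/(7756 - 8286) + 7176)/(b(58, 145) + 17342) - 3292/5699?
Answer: -238802843619/160084910 ≈ -1491.7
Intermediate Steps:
b(I, F) = 7 + 7*I
-3685*((1564 - 6135)/(7756 - 8286) + 7176)/(b(58, 145) + 17342) - 3292/5699 = -3685*((1564 - 6135)/(7756 - 8286) + 7176)/((7 + 7*58) + 17342) - 3292/5699 = -3685*(-4571/(-530) + 7176)/((7 + 406) + 17342) - 3292*1/5699 = -3685*(-4571*(-1/530) + 7176)/(413 + 17342) - 3292/5699 = -3685/(17755/(4571/530 + 7176)) - 3292/5699 = -3685/(17755/(3807851/530)) - 3292/5699 = -3685/(17755*(530/3807851)) - 3292/5699 = -3685/9410150/3807851 - 3292/5699 = -3685*3807851/9410150 - 3292/5699 = -41886361/28090 - 3292/5699 = -238802843619/160084910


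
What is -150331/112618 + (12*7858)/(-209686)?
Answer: -21070866497/11807208974 ≈ -1.7846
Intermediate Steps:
-150331/112618 + (12*7858)/(-209686) = -150331*1/112618 + 94296*(-1/209686) = -150331/112618 - 47148/104843 = -21070866497/11807208974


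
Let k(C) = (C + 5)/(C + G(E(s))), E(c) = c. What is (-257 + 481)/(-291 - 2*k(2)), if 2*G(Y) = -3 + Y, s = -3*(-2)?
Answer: -224/295 ≈ -0.75932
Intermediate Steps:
s = 6
G(Y) = -3/2 + Y/2 (G(Y) = (-3 + Y)/2 = -3/2 + Y/2)
k(C) = (5 + C)/(3/2 + C) (k(C) = (C + 5)/(C + (-3/2 + (1/2)*6)) = (5 + C)/(C + (-3/2 + 3)) = (5 + C)/(C + 3/2) = (5 + C)/(3/2 + C))
(-257 + 481)/(-291 - 2*k(2)) = (-257 + 481)/(-291 - 4*(5 + 2)/(3 + 2*2)) = 224/(-291 - 4*7/(3 + 4)) = 224/(-291 - 4*7/7) = 224/(-291 - 2*2) = 224/(-291 - 4) = 224/(-295) = 224*(-1/295) = -224/295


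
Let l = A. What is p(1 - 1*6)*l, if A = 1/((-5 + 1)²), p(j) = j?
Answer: -5/16 ≈ -0.31250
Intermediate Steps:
A = 1/16 (A = 1/((-4)²) = 1/16 ≈ 0.062500)
l = 1/16 ≈ 0.062500
p(1 - 1*6)*l = (1 - 1*6)*(1/16) = (1 - 6)*(1/16) = -5*1/16 = -5/16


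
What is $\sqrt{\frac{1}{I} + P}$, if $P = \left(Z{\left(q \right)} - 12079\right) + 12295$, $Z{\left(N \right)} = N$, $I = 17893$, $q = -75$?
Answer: $\frac{\sqrt{45142500202}}{17893} \approx 11.874$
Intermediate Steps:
$P = 141$ ($P = \left(-75 - 12079\right) + 12295 = -12154 + 12295 = 141$)
$\sqrt{\frac{1}{I} + P} = \sqrt{\frac{1}{17893} + 141} = \sqrt{\frac{2522914}{17893}} = \frac{\sqrt{45142500202}}{17893}$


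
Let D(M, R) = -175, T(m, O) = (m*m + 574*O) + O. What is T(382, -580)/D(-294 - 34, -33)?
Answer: 187576/175 ≈ 1071.9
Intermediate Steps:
T(m, O) = m**2 + 575*O (T(m, O) = (m**2 + 574*O) + O = m**2 + 575*O)
T(382, -580)/D(-294 - 34, -33) = (382**2 + 575*(-580))/(-175) = (145924 - 333500)*(-1/175) = -187576*(-1/175) = 187576/175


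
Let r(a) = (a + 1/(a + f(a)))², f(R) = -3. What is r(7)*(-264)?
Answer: -27753/2 ≈ -13877.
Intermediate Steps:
r(a) = (a + 1/(-3 + a))² (r(a) = (a + 1/(a - 3))² = (a + 1/(-3 + a))²)
r(7)*(-264) = ((1 + 7² - 3*7)²/(-3 + 7)²)*(-264) = ((1 + 49 - 21)²/4²)*(-264) = ((1/16)*29²)*(-264) = ((1/16)*841)*(-264) = (841/16)*(-264) = -27753/2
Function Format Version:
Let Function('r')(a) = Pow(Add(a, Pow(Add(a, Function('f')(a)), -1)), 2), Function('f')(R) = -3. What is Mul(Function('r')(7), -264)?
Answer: Rational(-27753, 2) ≈ -13877.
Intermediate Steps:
Function('r')(a) = Pow(Add(a, Pow(Add(-3, a), -1)), 2) (Function('r')(a) = Pow(Add(a, Pow(Add(a, -3), -1)), 2) = Pow(Add(a, Pow(Add(-3, a), -1)), 2))
Mul(Function('r')(7), -264) = Mul(Mul(Pow(Add(-3, 7), -2), Pow(Add(1, Pow(7, 2), Mul(-3, 7)), 2)), -264) = Mul(Mul(Pow(4, -2), Pow(Add(1, 49, -21), 2)), -264) = Mul(Mul(Rational(1, 16), Pow(29, 2)), -264) = Mul(Mul(Rational(1, 16), 841), -264) = Mul(Rational(841, 16), -264) = Rational(-27753, 2)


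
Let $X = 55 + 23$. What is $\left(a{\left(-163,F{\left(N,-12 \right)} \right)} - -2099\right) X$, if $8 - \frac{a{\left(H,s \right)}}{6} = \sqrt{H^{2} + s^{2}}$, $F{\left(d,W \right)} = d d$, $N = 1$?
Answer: $167466 - 468 \sqrt{26570} \approx 91181.0$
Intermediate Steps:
$F{\left(d,W \right)} = d^{2}$
$a{\left(H,s \right)} = 48 - 6 \sqrt{H^{2} + s^{2}}$
$X = 78$
$\left(a{\left(-163,F{\left(N,-12 \right)} \right)} - -2099\right) X = \left(\left(48 - 6 \sqrt{\left(-163\right)^{2} + \left(1^{2}\right)^{2}}\right) - -2099\right) 78 = \left(\left(48 - 6 \sqrt{26569 + 1^{2}}\right) + 2099\right) 78 = \left(\left(48 - 6 \sqrt{26569 + 1}\right) + 2099\right) 78 = \left(\left(48 - 6 \sqrt{26570}\right) + 2099\right) 78 = \left(2147 - 6 \sqrt{26570}\right) 78 = 167466 - 468 \sqrt{26570}$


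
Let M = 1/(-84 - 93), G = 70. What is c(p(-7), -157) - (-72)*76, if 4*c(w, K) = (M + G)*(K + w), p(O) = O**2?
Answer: 211347/59 ≈ 3582.2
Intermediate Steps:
M = -1/177 (M = 1/(-177) = -1/177 ≈ -0.0056497)
c(w, K) = 12389*K/708 + 12389*w/708 (c(w, K) = ((-1/177 + 70)*(K + w))/4 = (12389*(K + w)/177)/4 = (12389*K/177 + 12389*w/177)/4 = 12389*K/708 + 12389*w/708)
c(p(-7), -157) - (-72)*76 = ((12389/708)*(-157) + (12389/708)*(-7)**2) - (-72)*76 = (-1945073/708 + (12389/708)*49) - 1*(-5472) = (-1945073/708 + 607061/708) + 5472 = -111501/59 + 5472 = 211347/59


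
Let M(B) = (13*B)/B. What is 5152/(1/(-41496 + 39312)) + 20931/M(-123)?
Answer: -146254653/13 ≈ -1.1250e+7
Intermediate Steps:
M(B) = 13
5152/(1/(-41496 + 39312)) + 20931/M(-123) = 5152/(1/(-41496 + 39312)) + 20931/13 = 5152/(1/(-2184)) + 20931*(1/13) = 5152/(-1/2184) + 20931/13 = 5152*(-2184) + 20931/13 = -11251968 + 20931/13 = -146254653/13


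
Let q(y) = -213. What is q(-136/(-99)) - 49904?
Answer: -50117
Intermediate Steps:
q(-136/(-99)) - 49904 = -213 - 49904 = -50117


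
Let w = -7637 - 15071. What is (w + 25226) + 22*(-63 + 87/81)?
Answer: 31202/27 ≈ 1155.6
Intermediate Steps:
w = -22708
(w + 25226) + 22*(-63 + 87/81) = (-22708 + 25226) + 22*(-63 + 87/81) = 2518 + 22*(-63 + 87*(1/81)) = 2518 + 22*(-63 + 29/27) = 2518 + 22*(-1672/27) = 2518 - 36784/27 = 31202/27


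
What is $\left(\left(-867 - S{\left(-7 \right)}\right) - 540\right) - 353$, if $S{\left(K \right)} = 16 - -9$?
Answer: $-1785$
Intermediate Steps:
$S{\left(K \right)} = 25$ ($S{\left(K \right)} = 16 + 9 = 25$)
$\left(\left(-867 - S{\left(-7 \right)}\right) - 540\right) - 353 = \left(\left(-867 - 25\right) - 540\right) - 353 = \left(-892 - 540\right) - 353 = -1432 - 353 = -1785$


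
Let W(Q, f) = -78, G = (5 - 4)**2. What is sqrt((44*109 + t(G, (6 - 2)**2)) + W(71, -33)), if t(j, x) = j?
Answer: 11*sqrt(39) ≈ 68.695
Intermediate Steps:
G = 1 (G = 1**2 = 1)
sqrt((44*109 + t(G, (6 - 2)**2)) + W(71, -33)) = sqrt((44*109 + 1) - 78) = sqrt((4796 + 1) - 78) = sqrt(4797 - 78) = sqrt(4719) = 11*sqrt(39)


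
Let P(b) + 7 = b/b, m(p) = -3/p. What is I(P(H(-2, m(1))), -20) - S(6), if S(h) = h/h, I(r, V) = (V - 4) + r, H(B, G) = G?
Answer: -31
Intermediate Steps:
P(b) = -6 (P(b) = -7 + b/b = -7 + 1 = -6)
I(r, V) = -4 + V + r (I(r, V) = (-4 + V) + r = -4 + V + r)
S(h) = 1
I(P(H(-2, m(1))), -20) - S(6) = (-4 - 20 - 6) - 1*1 = -30 - 1 = -31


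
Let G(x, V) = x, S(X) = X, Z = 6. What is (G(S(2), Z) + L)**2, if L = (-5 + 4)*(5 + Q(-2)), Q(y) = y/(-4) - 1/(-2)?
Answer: 16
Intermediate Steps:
Q(y) = 1/2 - y/4 (Q(y) = y*(-1/4) - 1*(-1/2) = -y/4 + 1/2 = 1/2 - y/4)
L = -6 (L = (-5 + 4)*(5 + (1/2 - 1/4*(-2))) = -(5 + (1/2 + 1/2)) = -(5 + 1) = -1*6 = -6)
(G(S(2), Z) + L)**2 = (2 - 6)**2 = (-4)**2 = 16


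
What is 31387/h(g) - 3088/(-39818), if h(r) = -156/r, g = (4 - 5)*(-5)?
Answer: -3124178051/3105804 ≈ -1005.9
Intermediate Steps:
g = 5 (g = -1*(-5) = 5)
31387/h(g) - 3088/(-39818) = 31387/((-156/5)) - 3088/(-39818) = 31387/((-156*⅕)) - 3088*(-1/39818) = 31387/(-156/5) + 1544/19909 = 31387*(-5/156) + 1544/19909 = -156935/156 + 1544/19909 = -3124178051/3105804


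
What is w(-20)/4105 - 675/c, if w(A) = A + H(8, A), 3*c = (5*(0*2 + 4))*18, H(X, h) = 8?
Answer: -184821/32840 ≈ -5.6279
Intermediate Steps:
c = 120 (c = ((5*(0*2 + 4))*18)/3 = ((5*(0 + 4))*18)/3 = ((5*4)*18)/3 = (20*18)/3 = (1/3)*360 = 120)
w(A) = 8 + A (w(A) = A + 8 = 8 + A)
w(-20)/4105 - 675/c = (8 - 20)/4105 - 675/120 = -12*1/4105 - 675*1/120 = -12/4105 - 45/8 = -184821/32840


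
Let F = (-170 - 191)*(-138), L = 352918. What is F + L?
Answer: 402736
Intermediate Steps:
F = 49818 (F = -361*(-138) = 49818)
F + L = 49818 + 352918 = 402736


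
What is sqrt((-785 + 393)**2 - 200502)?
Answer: I*sqrt(46838) ≈ 216.42*I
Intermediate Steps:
sqrt((-785 + 393)**2 - 200502) = sqrt((-392)**2 - 200502) = sqrt(153664 - 200502) = sqrt(-46838) = I*sqrt(46838)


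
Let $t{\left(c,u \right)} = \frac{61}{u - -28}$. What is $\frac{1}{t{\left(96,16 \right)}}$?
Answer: $\frac{44}{61} \approx 0.72131$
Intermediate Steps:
$t{\left(c,u \right)} = \frac{61}{28 + u}$ ($t{\left(c,u \right)} = \frac{61}{u + 28} = \frac{61}{28 + u}$)
$\frac{1}{t{\left(96,16 \right)}} = \frac{1}{61 \frac{1}{28 + 16}} = \frac{1}{61 \cdot \frac{1}{44}} = \frac{1}{\frac{61}{44}} = \frac{44}{61}$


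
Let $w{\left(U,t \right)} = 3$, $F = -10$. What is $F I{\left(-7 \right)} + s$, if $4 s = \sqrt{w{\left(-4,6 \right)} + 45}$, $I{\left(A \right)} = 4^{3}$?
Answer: $-640 + \sqrt{3} \approx -638.27$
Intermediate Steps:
$I{\left(A \right)} = 64$
$s = \sqrt{3}$ ($s = \frac{\sqrt{3 + 45}}{4} = \frac{\sqrt{48}}{4} = \frac{4 \sqrt{3}}{4} = \sqrt{3} \approx 1.732$)
$F I{\left(-7 \right)} + s = \left(-10\right) 64 + \sqrt{3} = -640 + \sqrt{3}$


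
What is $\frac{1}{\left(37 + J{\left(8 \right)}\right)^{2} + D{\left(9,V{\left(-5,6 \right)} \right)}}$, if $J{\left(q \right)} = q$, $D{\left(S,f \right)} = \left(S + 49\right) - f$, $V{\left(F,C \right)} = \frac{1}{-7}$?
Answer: $\frac{7}{14582} \approx 0.00048004$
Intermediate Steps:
$V{\left(F,C \right)} = - \frac{1}{7}$
$D{\left(S,f \right)} = 49 + S - f$ ($D{\left(S,f \right)} = \left(49 + S\right) - f = 49 + S - f$)
$\frac{1}{\left(37 + J{\left(8 \right)}\right)^{2} + D{\left(9,V{\left(-5,6 \right)} \right)}} = \frac{1}{\left(37 + 8\right)^{2} + \left(49 + 9 - - \frac{1}{7}\right)} = \frac{1}{45^{2} + \left(49 + 9 + \frac{1}{7}\right)} = \frac{1}{2025 + \frac{407}{7}} = \frac{1}{\frac{14582}{7}} = \frac{7}{14582}$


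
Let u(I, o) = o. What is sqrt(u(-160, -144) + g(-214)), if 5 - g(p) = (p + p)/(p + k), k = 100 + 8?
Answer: 19*I*sqrt(1113)/53 ≈ 11.96*I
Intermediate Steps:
k = 108
g(p) = 5 - 2*p/(108 + p) (g(p) = 5 - (p + p)/(p + 108) = 5 - 2*p/(108 + p))
sqrt(u(-160, -144) + g(-214)) = sqrt(-144 + 3*(180 - 214)/(108 - 214)) = sqrt(-144 + 3*(-34)/(-106)) = sqrt(-144 + 3*(-1/106)*(-34)) = sqrt(-144 + 51/53) = sqrt(-7581/53) = 19*I*sqrt(1113)/53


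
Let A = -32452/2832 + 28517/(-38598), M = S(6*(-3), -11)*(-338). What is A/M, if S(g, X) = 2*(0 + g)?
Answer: -18518645/18473311584 ≈ -0.0010025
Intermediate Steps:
S(g, X) = 2*g
M = 12168 (M = (2*(6*(-3)))*(-338) = (2*(-18))*(-338) = -36*(-338) = 12168)
A = -18518645/1518188 (A = -32452*1/2832 + 28517*(-1/38598) = -8113/708 - 28517/38598 = -18518645/1518188 ≈ -12.198)
A/M = -18518645/1518188/12168 = -18518645/1518188*1/12168 = -18518645/18473311584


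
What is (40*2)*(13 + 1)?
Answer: 1120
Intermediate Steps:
(40*2)*(13 + 1) = 80*14 = 1120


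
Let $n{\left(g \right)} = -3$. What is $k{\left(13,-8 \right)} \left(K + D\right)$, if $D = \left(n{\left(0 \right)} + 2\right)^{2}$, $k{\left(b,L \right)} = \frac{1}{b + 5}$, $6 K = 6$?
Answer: $\frac{1}{9} \approx 0.11111$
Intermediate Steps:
$K = 1$ ($K = \frac{1}{6} \cdot 6 = 1$)
$k{\left(b,L \right)} = \frac{1}{5 + b}$
$D = 1$ ($D = \left(-3 + 2\right)^{2} = \left(-1\right)^{2} = 1$)
$k{\left(13,-8 \right)} \left(K + D\right) = \frac{1 + 1}{5 + 13} = \frac{1}{18} \cdot 2 = \frac{1}{9}$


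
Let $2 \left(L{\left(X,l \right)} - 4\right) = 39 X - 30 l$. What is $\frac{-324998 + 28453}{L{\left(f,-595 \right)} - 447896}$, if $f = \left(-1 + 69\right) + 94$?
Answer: $\frac{296545}{435808} \approx 0.68045$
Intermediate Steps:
$f = 162$ ($f = 68 + 94 = 162$)
$L{\left(X,l \right)} = 4 - 15 l + \frac{39 X}{2}$ ($L{\left(X,l \right)} = 4 + \frac{39 X - 30 l}{2} = 4 + \frac{- 30 l + 39 X}{2} = 4 + \left(- 15 l + \frac{39 X}{2}\right) = 4 - 15 l + \frac{39 X}{2}$)
$\frac{-324998 + 28453}{L{\left(f,-595 \right)} - 447896} = \frac{-324998 + 28453}{\left(4 - -8925 + \frac{39}{2} \cdot 162\right) - 447896} = - \frac{296545}{\left(4 + 8925 + 3159\right) - 447896} = - \frac{296545}{12088 - 447896} = - \frac{296545}{-435808} = \left(-296545\right) \left(- \frac{1}{435808}\right) = \frac{296545}{435808}$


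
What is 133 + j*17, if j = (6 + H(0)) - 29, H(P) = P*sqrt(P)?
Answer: -258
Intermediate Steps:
H(P) = P**(3/2)
j = -23 (j = (6 + 0**(3/2)) - 29 = (6 + 0) - 29 = 6 - 29 = -23)
133 + j*17 = 133 - 23*17 = 133 - 391 = -258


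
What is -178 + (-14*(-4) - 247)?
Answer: -369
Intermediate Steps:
-178 + (-14*(-4) - 247) = -178 + (56 - 247) = -178 - 191 = -369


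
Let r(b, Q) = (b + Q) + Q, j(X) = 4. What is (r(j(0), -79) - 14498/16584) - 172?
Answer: -2710441/8292 ≈ -326.87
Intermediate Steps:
r(b, Q) = b + 2*Q (r(b, Q) = (Q + b) + Q = b + 2*Q)
(r(j(0), -79) - 14498/16584) - 172 = ((4 + 2*(-79)) - 14498/16584) - 172 = ((4 - 158) - 14498*1/16584) - 172 = (-154 - 7249/8292) - 172 = -1284217/8292 - 172 = -2710441/8292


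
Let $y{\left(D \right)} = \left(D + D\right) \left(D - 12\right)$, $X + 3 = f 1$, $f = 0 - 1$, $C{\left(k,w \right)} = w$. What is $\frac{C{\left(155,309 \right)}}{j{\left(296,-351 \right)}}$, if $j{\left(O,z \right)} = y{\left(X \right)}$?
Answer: $\frac{309}{128} \approx 2.4141$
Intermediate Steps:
$f = -1$
$X = -4$ ($X = -3 - 1 = -4$)
$y{\left(D \right)} = 2 D \left(-12 + D\right)$
$j{\left(O,z \right)} = 128$ ($j{\left(O,z \right)} = 2 \left(-4\right) \left(-12 - 4\right) = 2 \left(-4\right) \left(-16\right) = 128$)
$\frac{C{\left(155,309 \right)}}{j{\left(296,-351 \right)}} = \frac{309}{128}$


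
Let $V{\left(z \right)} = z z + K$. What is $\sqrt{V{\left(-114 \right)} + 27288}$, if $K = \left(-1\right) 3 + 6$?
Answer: $\sqrt{40287} \approx 200.72$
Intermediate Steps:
$K = 3$ ($K = -3 + 6 = 3$)
$V{\left(z \right)} = 3 + z^{2}$ ($V{\left(z \right)} = z z + 3 = z^{2} + 3 = 3 + z^{2}$)
$\sqrt{V{\left(-114 \right)} + 27288} = \sqrt{\left(3 + \left(-114\right)^{2}\right) + 27288} = \sqrt{\left(3 + 12996\right) + 27288} = \sqrt{12999 + 27288} = \sqrt{40287}$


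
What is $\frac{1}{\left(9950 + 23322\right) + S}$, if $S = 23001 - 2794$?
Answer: $\frac{1}{53479} \approx 1.8699 \cdot 10^{-5}$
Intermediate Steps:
$S = 20207$
$\frac{1}{\left(9950 + 23322\right) + S} = \frac{1}{\left(9950 + 23322\right) + 20207} = \frac{1}{33272 + 20207} = \frac{1}{53479}$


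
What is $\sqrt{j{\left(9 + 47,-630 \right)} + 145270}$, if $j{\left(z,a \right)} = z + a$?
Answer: $2 \sqrt{36174} \approx 380.39$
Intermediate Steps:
$j{\left(z,a \right)} = a + z$
$\sqrt{j{\left(9 + 47,-630 \right)} + 145270} = \sqrt{\left(-630 + \left(9 + 47\right)\right) + 145270} = \sqrt{\left(-630 + 56\right) + 145270} = \sqrt{-574 + 145270} = \sqrt{144696} = 2 \sqrt{36174}$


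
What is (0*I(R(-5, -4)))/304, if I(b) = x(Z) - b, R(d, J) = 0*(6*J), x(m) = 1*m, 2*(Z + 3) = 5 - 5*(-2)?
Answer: 0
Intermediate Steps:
Z = 9/2 (Z = -3 + (5 - 5*(-2))/2 = -3 + (5 + 10)/2 = -3 + (½)*15 = -3 + 15/2 = 9/2 ≈ 4.5000)
x(m) = m
R(d, J) = 0
I(b) = 9/2 - b
(0*I(R(-5, -4)))/304 = (0*(9/2 - 1*0))/304 = (0*(9/2 + 0))*(1/304) = (0*(9/2))*(1/304) = 0*(1/304) = 0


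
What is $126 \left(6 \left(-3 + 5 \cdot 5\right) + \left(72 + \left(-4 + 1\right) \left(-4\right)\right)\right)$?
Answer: $27216$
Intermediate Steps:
$126 \left(6 \left(-3 + 5 \cdot 5\right) + \left(72 + \left(-4 + 1\right) \left(-4\right)\right)\right) = 126 \left(6 \left(-3 + 25\right) + \left(72 - -12\right)\right) = 126 \left(6 \cdot 22 + \left(72 + 12\right)\right) = 126 \left(132 + 84\right) = 126 \cdot 216 = 27216$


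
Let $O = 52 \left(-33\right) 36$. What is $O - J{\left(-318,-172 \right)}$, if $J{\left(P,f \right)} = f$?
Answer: $-61604$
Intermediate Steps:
$O = -61776$ ($O = \left(-1716\right) 36 = -61776$)
$O - J{\left(-318,-172 \right)} = -61776 - -172 = -61776 + 172 = -61604$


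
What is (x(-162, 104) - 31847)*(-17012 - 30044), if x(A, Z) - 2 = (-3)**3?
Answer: 1499768832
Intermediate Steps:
x(A, Z) = -25 (x(A, Z) = 2 + (-3)**3 = 2 - 27 = -25)
(x(-162, 104) - 31847)*(-17012 - 30044) = (-25 - 31847)*(-17012 - 30044) = -31872*(-47056) = 1499768832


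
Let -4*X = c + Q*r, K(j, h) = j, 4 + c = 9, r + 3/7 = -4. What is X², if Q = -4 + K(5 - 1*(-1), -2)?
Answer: 729/784 ≈ 0.92985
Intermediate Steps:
r = -31/7 (r = -3/7 - 4 = -31/7 ≈ -4.4286)
c = 5 (c = -4 + 9 = 5)
Q = 2 (Q = -4 + (5 - 1*(-1)) = -4 + (5 + 1) = -4 + 6 = 2)
X = 27/28 (X = -(5 + 2*(-31/7))/4 = -(5 - 62/7)/4 = -¼*(-27/7) = 27/28 ≈ 0.96429)
X² = (27/28)² = 729/784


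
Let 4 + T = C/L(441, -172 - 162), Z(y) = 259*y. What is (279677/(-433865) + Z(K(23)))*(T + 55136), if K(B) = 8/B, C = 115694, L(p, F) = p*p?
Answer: 3189994677183739958/646901826165 ≈ 4.9312e+6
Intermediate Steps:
L(p, F) = p**2
T = -662230/194481 (T = -4 + 115694/(441**2) = -4 + 115694/194481 = -662230/194481 ≈ -3.4051)
(279677/(-433865) + Z(K(23)))*(T + 55136) = (279677/(-433865) + 259*(8/23))*(-662230/194481 + 55136) = (279677*(-1/433865) + 259*(8*(1/23)))*(10722242186/194481) = (-279677/433865 + 259*(8/23))*(10722242186/194481) = (-279677/433865 + 2072/23)*(10722242186/194481) = (892535709/9978895)*(10722242186/194481) = 3189994677183739958/646901826165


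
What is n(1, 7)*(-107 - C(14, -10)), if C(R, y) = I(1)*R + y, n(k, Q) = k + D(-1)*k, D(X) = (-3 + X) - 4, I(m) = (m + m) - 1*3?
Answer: 581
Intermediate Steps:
I(m) = -3 + 2*m (I(m) = 2*m - 3 = -3 + 2*m)
D(X) = -7 + X
n(k, Q) = -7*k (n(k, Q) = k + (-7 - 1)*k = k - 8*k = -7*k)
C(R, y) = y - R (C(R, y) = (-3 + 2*1)*R + y = (-3 + 2)*R + y = -R + y = y - R)
n(1, 7)*(-107 - C(14, -10)) = (-7*1)*(-107 - (-10 - 1*14)) = -7*(-107 - (-10 - 14)) = -7*(-107 - 1*(-24)) = -7*(-107 + 24) = -7*(-83) = 581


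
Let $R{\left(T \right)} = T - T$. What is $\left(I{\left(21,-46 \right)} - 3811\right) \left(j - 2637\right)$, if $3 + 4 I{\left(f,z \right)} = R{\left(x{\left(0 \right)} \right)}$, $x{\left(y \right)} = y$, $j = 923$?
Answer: $\frac{13066679}{2} \approx 6.5333 \cdot 10^{6}$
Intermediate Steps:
$R{\left(T \right)} = 0$
$I{\left(f,z \right)} = - \frac{3}{4}$ ($I{\left(f,z \right)} = - \frac{3}{4} + \frac{1}{4} \cdot 0 = - \frac{3}{4} + 0 = - \frac{3}{4}$)
$\left(I{\left(21,-46 \right)} - 3811\right) \left(j - 2637\right) = \left(- \frac{3}{4} - 3811\right) \left(923 - 2637\right) = \left(- \frac{15247}{4}\right) \left(-1714\right) = \frac{13066679}{2}$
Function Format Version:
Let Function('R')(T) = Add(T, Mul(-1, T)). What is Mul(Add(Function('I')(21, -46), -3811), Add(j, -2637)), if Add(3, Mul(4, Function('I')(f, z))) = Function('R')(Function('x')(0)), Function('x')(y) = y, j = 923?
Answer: Rational(13066679, 2) ≈ 6.5333e+6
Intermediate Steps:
Function('R')(T) = 0
Function('I')(f, z) = Rational(-3, 4) (Function('I')(f, z) = Add(Rational(-3, 4), Mul(Rational(1, 4), 0)) = Add(Rational(-3, 4), 0) = Rational(-3, 4))
Mul(Add(Function('I')(21, -46), -3811), Add(j, -2637)) = Mul(Add(Rational(-3, 4), -3811), Add(923, -2637)) = Mul(Rational(-15247, 4), -1714) = Rational(13066679, 2)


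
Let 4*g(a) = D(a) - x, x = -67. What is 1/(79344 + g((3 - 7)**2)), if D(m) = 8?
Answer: 4/317451 ≈ 1.2600e-5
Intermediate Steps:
g(a) = 75/4 (g(a) = (8 - 1*(-67))/4 = (8 + 67)/4 = (1/4)*75 = 75/4)
1/(79344 + g((3 - 7)**2)) = 1/(79344 + 75/4) = 1/(317451/4) = 4/317451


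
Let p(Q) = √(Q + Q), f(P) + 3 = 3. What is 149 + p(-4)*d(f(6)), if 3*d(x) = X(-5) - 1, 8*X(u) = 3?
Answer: 149 - 5*I*√2/12 ≈ 149.0 - 0.58926*I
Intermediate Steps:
X(u) = 3/8 (X(u) = (⅛)*3 = 3/8)
f(P) = 0 (f(P) = -3 + 3 = 0)
d(x) = -5/24 (d(x) = (3/8 - 1)/3 = (⅓)*(-5/8) = -5/24)
p(Q) = √2*√Q (p(Q) = √(2*Q) = √2*√Q)
149 + p(-4)*d(f(6)) = 149 + (√2*√(-4))*(-5/24) = 149 + (√2*(2*I))*(-5/24) = 149 + (2*I*√2)*(-5/24) = 149 - 5*I*√2/12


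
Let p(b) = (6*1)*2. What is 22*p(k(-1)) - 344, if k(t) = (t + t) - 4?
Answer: -80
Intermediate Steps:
k(t) = -4 + 2*t (k(t) = 2*t - 4 = -4 + 2*t)
p(b) = 12 (p(b) = 6*2 = 12)
22*p(k(-1)) - 344 = 22*12 - 344 = 264 - 344 = -80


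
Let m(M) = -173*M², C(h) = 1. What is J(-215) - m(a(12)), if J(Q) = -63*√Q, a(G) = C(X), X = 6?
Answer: 173 - 63*I*√215 ≈ 173.0 - 923.76*I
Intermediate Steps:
a(G) = 1
J(-215) - m(a(12)) = -63*I*√215 - (-173)*1² = -63*I*√215 - (-173) = -63*I*√215 - 1*(-173) = -63*I*√215 + 173 = 173 - 63*I*√215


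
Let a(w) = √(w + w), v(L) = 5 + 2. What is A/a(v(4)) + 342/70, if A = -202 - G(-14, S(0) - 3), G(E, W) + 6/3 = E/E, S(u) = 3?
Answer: 171/35 - 201*√14/14 ≈ -48.834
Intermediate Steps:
G(E, W) = -1 (G(E, W) = -2 + E/E = -2 + 1 = -1)
A = -201 (A = -202 - 1*(-1) = -202 + 1 = -201)
v(L) = 7
a(w) = √2*√w (a(w) = √(2*w) = √2*√w)
A/a(v(4)) + 342/70 = -201*√14/14 + 342/70 = -201*√14/14 + 342*(1/70) = -201*√14/14 + 171/35 = 171/35 - 201*√14/14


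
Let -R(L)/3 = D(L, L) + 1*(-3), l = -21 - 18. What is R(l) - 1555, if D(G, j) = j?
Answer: -1429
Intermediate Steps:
l = -39
R(L) = 9 - 3*L (R(L) = -3*(L + 1*(-3)) = -3*(L - 3) = -3*(-3 + L) = 9 - 3*L)
R(l) - 1555 = (9 - 3*(-39)) - 1555 = (9 + 117) - 1555 = 126 - 1555 = -1429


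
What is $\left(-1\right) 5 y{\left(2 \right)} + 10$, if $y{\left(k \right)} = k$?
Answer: $0$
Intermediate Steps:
$\left(-1\right) 5 y{\left(2 \right)} + 10 = \left(-1\right) 5 \cdot 2 + 10 = \left(-5\right) 2 + 10 = -10 + 10 = 0$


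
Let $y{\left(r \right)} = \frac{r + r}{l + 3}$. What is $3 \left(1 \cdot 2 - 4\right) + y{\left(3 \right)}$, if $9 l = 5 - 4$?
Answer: $- \frac{57}{14} \approx -4.0714$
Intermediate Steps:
$l = \frac{1}{9}$ ($l = \frac{5 - 4}{9} = \frac{1}{9} \cdot 1 = \frac{1}{9} \approx 0.11111$)
$y{\left(r \right)} = \frac{9 r}{14}$ ($y{\left(r \right)} = \frac{r + r}{\frac{1}{9} + 3} = \frac{2 r}{\frac{28}{9}} = 2 r \frac{9}{28} = \frac{9 r}{14}$)
$3 \left(1 \cdot 2 - 4\right) + y{\left(3 \right)} = 3 \left(1 \cdot 2 - 4\right) + \frac{9}{14} \cdot 3 = 3 \left(2 - 4\right) + \frac{27}{14} = 3 \left(-2\right) + \frac{27}{14} = -6 + \frac{27}{14} = - \frac{57}{14}$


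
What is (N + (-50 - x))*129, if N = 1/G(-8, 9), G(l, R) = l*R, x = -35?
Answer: -46483/24 ≈ -1936.8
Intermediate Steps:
G(l, R) = R*l
N = -1/72 (N = 1/(9*(-8)) = 1/(-72) = -1/72 ≈ -0.013889)
(N + (-50 - x))*129 = (-1/72 + (-50 - 1*(-35)))*129 = (-1/72 + (-50 + 35))*129 = (-1/72 - 15)*129 = -1081/72*129 = -46483/24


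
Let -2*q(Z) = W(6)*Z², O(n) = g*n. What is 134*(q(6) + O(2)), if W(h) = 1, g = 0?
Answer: -2412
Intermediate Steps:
O(n) = 0 (O(n) = 0*n = 0)
q(Z) = -Z²/2
134*(q(6) + O(2)) = 134*(-½*6² + 0) = 134*(-½*36 + 0) = 134*(-18 + 0) = 134*(-18) = -2412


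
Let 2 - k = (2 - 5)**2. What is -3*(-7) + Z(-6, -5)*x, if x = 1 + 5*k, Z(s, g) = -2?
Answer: 89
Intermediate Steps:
k = -7 (k = 2 - (2 - 5)**2 = 2 - 1*(-3)**2 = 2 - 1*9 = 2 - 9 = -7)
x = -34 (x = 1 + 5*(-7) = 1 - 35 = -34)
-3*(-7) + Z(-6, -5)*x = -3*(-7) - 2*(-34) = 21 + 68 = 89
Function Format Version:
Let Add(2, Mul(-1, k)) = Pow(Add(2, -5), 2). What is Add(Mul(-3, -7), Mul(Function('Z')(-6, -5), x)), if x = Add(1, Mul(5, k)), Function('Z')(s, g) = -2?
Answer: 89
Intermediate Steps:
k = -7 (k = Add(2, Mul(-1, Pow(Add(2, -5), 2))) = Add(2, Mul(-1, Pow(-3, 2))) = Add(2, Mul(-1, 9)) = Add(2, -9) = -7)
x = -34 (x = Add(1, Mul(5, -7)) = Add(1, -35) = -34)
Add(Mul(-3, -7), Mul(Function('Z')(-6, -5), x)) = Add(Mul(-3, -7), Mul(-2, -34)) = Add(21, 68) = 89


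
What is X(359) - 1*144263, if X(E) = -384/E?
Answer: -51790801/359 ≈ -1.4426e+5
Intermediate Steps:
X(359) - 1*144263 = -384/359 - 1*144263 = -384*1/359 - 144263 = -384/359 - 144263 = -51790801/359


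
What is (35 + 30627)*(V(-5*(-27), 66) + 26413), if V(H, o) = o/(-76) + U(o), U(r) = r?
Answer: 15425576939/19 ≈ 8.1187e+8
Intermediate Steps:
V(H, o) = 75*o/76 (V(H, o) = o/(-76) + o = -o/76 + o = 75*o/76)
(35 + 30627)*(V(-5*(-27), 66) + 26413) = (35 + 30627)*((75/76)*66 + 26413) = 30662*(2475/38 + 26413) = 30662*(1006169/38) = 15425576939/19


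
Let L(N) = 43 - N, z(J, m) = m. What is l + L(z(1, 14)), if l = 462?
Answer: 491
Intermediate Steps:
l + L(z(1, 14)) = 462 + (43 - 1*14) = 462 + (43 - 14) = 462 + 29 = 491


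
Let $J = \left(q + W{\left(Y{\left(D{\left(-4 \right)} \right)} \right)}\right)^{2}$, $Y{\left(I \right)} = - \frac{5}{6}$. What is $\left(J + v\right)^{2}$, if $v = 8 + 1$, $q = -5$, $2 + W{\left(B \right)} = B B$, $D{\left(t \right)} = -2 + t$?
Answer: $\frac{3993355249}{1679616} \approx 2377.5$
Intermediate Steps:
$Y{\left(I \right)} = - \frac{5}{6}$ ($Y{\left(I \right)} = \left(-5\right) \frac{1}{6} = - \frac{5}{6}$)
$W{\left(B \right)} = -2 + B^{2}$ ($W{\left(B \right)} = -2 + B B = -2 + B^{2}$)
$J = \frac{51529}{1296}$ ($J = \left(-5 - \left(2 - \left(- \frac{5}{6}\right)^{2}\right)\right)^{2} = \left(-5 + \left(-2 + \frac{25}{36}\right)\right)^{2} = \left(-5 - \frac{47}{36}\right)^{2} = \left(- \frac{227}{36}\right)^{2} = \frac{51529}{1296} \approx 39.76$)
$v = 9$
$\left(J + v\right)^{2} = \left(\frac{51529}{1296} + 9\right)^{2} = \left(\frac{63193}{1296}\right)^{2} = \frac{3993355249}{1679616}$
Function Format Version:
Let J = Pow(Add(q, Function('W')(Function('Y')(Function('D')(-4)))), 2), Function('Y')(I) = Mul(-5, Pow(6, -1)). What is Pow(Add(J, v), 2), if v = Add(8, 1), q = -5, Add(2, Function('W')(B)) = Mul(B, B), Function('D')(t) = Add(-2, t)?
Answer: Rational(3993355249, 1679616) ≈ 2377.5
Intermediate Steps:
Function('Y')(I) = Rational(-5, 6) (Function('Y')(I) = Mul(-5, Rational(1, 6)) = Rational(-5, 6))
Function('W')(B) = Add(-2, Pow(B, 2)) (Function('W')(B) = Add(-2, Mul(B, B)) = Add(-2, Pow(B, 2)))
J = Rational(51529, 1296) (J = Pow(Add(-5, Add(-2, Pow(Rational(-5, 6), 2))), 2) = Pow(Add(-5, Add(-2, Rational(25, 36))), 2) = Pow(Add(-5, Rational(-47, 36)), 2) = Pow(Rational(-227, 36), 2) = Rational(51529, 1296) ≈ 39.760)
v = 9
Pow(Add(J, v), 2) = Pow(Add(Rational(51529, 1296), 9), 2) = Pow(Rational(63193, 1296), 2) = Rational(3993355249, 1679616)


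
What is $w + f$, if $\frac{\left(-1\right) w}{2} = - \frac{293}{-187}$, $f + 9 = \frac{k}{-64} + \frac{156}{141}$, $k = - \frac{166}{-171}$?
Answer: $- \frac{531070255}{48093408} \approx -11.042$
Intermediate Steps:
$k = \frac{166}{171}$ ($k = \left(-166\right) \left(- \frac{1}{171}\right) = \frac{166}{171} \approx 0.97076$)
$f = - \frac{2034013}{257184}$ ($f = -9 + \left(\frac{166}{171 \left(-64\right)} + \frac{156}{141}\right) = -9 + \left(\frac{166}{171} \left(- \frac{1}{64}\right) + 156 \cdot \frac{1}{141}\right) = -9 + \left(- \frac{83}{5472} + \frac{52}{47}\right) = -9 + \frac{280643}{257184} = - \frac{2034013}{257184} \approx -7.9088$)
$w = - \frac{586}{187}$ ($w = - 2 \left(- \frac{293}{-187}\right) = - 2 \left(\left(-293\right) \left(- \frac{1}{187}\right)\right) = \left(-2\right) \frac{293}{187} = - \frac{586}{187} \approx -3.1337$)
$w + f = - \frac{586}{187} - \frac{2034013}{257184} = - \frac{531070255}{48093408}$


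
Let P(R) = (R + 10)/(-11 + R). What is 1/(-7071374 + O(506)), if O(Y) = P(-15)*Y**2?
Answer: -13/91287772 ≈ -1.4241e-7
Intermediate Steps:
P(R) = (10 + R)/(-11 + R)
O(Y) = 5*Y**2/26 (O(Y) = ((10 - 15)/(-11 - 15))*Y**2 = (-5/(-26))*Y**2 = (-1/26*(-5))*Y**2 = 5*Y**2/26)
1/(-7071374 + O(506)) = 1/(-7071374 + (5/26)*506**2) = 1/(-7071374 + (5/26)*256036) = 1/(-7071374 + 640090/13) = 1/(-91287772/13) = -13/91287772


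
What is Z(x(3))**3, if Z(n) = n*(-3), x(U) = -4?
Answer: 1728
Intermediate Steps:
Z(n) = -3*n
Z(x(3))**3 = (-3*(-4))**3 = 12**3 = 1728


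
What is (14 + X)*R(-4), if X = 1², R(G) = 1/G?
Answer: -15/4 ≈ -3.7500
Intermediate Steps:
X = 1
(14 + X)*R(-4) = (14 + 1)/(-4) = 15*(-¼) = -15/4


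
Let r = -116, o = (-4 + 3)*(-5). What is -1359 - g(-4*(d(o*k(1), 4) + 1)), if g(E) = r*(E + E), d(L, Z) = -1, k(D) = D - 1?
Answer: -1359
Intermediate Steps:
o = 5 (o = -1*(-5) = 5)
k(D) = -1 + D
g(E) = -232*E (g(E) = -116*(E + E) = -232*E)
-1359 - g(-4*(d(o*k(1), 4) + 1)) = -1359 - (-232)*(-4*(-1 + 1)) = -1359 - (-232)*(-4*0) = -1359 - (-232)*0 = -1359 - 1*0 = -1359 + 0 = -1359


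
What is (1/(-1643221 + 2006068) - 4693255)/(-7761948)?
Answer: 425733374246/704099886489 ≈ 0.60465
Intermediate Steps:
(1/(-1643221 + 2006068) - 4693255)/(-7761948) = (1/362847 - 4693255)*(-1/7761948) = -1702933496984/362847*(-1/7761948) = 425733374246/704099886489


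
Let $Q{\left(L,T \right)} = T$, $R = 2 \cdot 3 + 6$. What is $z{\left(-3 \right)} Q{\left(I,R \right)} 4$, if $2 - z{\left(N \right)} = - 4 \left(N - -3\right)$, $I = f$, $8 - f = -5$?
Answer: $96$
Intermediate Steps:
$f = 13$ ($f = 8 - -5 = 8 + 5 = 13$)
$I = 13$
$R = 12$ ($R = 6 + 6 = 12$)
$z{\left(N \right)} = 14 + 4 N$ ($z{\left(N \right)} = 2 - - 4 \left(N - -3\right) = 2 - - 4 \left(N + 3\right) = 2 - - 4 \left(3 + N\right) = 2 - \left(-12 - 4 N\right) = 2 + \left(12 + 4 N\right) = 14 + 4 N$)
$z{\left(-3 \right)} Q{\left(I,R \right)} 4 = \left(14 + 4 \left(-3\right)\right) 12 \cdot 4 = \left(14 - 12\right) 12 \cdot 4 = 2 \cdot 12 \cdot 4 = 24 \cdot 4 = 96$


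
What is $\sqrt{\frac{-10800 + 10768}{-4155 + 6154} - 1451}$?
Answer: $\frac{i \sqrt{5798261419}}{1999} \approx 38.092 i$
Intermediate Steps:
$\sqrt{\frac{-10800 + 10768}{-4155 + 6154} - 1451} = \sqrt{- \frac{32}{1999} - 1451} = \sqrt{- \frac{2900581}{1999}} = \frac{i \sqrt{5798261419}}{1999}$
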